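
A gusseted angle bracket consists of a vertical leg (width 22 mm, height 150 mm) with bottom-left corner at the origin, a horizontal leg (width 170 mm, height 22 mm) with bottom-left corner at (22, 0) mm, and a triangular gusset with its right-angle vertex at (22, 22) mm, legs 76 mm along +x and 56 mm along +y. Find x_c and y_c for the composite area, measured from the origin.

x_c = 58.60 mm, y_c = 40.92 mm

Part | A | x̄ᵢ | ȳᵢ | A·x̄ᵢ | A·ȳᵢ
vertical leg | 3300.00 | 11.00 | 75.00 | 36300.00 | 247500.00
horizontal leg | 3740.00 | 107.00 | 11.00 | 400180.00 | 41140.00
gusset | 2128.00 | 47.33 | 40.67 | 100725.33 | 86538.67
Σ | 9168.00 |  |  | 537205.33 | 375178.67
x_c = 537205.33 / 9168.00 = 58.60 mm
y_c = 375178.67 / 9168.00 = 40.92 mm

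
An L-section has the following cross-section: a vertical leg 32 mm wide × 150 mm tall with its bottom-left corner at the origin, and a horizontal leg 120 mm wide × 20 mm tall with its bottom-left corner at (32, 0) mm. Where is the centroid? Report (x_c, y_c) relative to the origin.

vertical leg: A = 32 × 150 = 4800.00, centroid at (16.00, 75.00).
horizontal leg: A = 120 × 20 = 2400.00, centroid at (92.00, 10.00).
ΣA = 7200.00 mm², ΣAx_c = 297600.00 mm³, ΣAy_c = 384000.00 mm³.
x_c = 297600.00/7200.00 = 41.33 mm; y_c = 384000.00/7200.00 = 53.33 mm.

x_c = 41.33 mm, y_c = 53.33 mm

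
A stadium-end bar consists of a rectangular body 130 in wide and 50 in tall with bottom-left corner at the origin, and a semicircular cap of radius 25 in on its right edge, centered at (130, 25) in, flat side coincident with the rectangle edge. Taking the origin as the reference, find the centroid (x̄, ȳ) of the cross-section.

rectangular body: A = 130 × 50 = 6500.00, centroid at (65.00, 25.00).
semicircular end: A = ½π·25² = 981.75, centroid at (140.61, 25.00).
ΣA = 7481.75 in²
ΣAx̄ = (6500.00)(65.00) + (981.75)(140.61) = 560543.87 in³
ΣAȳ = (6500.00)(25.00) + (981.75)(25.00) = 187043.69 in³
x̄ = 560543.87 / 7481.75 = 74.92 in
ȳ = 187043.69 / 7481.75 = 25.00 in

x̄ = 74.92 in, ȳ = 25.00 in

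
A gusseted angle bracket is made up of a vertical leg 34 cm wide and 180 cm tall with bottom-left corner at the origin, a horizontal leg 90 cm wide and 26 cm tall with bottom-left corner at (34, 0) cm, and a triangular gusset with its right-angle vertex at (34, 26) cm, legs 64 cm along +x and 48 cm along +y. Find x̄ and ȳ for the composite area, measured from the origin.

vertical leg: A = 34 × 180 = 6120.00, centroid at (17.00, 90.00).
horizontal leg: A = 90 × 26 = 2340.00, centroid at (79.00, 13.00).
gusset: A = ½·64·48 = 1536.00, centroid at (55.33, 42.00).
ΣA = 9996.00 cm², ΣAx̄ = 373892.00 cm³, ΣAȳ = 645732.00 cm³.
x̄ = 373892.00/9996.00 = 37.40 cm; ȳ = 645732.00/9996.00 = 64.60 cm.

x̄ = 37.40 cm, ȳ = 64.60 cm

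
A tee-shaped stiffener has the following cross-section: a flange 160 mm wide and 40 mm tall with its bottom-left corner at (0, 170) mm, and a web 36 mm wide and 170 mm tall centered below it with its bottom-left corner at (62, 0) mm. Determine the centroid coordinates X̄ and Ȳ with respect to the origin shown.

X̄ = 80.00 mm, Ȳ = 138.67 mm

web: A = 36 × 170 = 6120.00, centroid at (80.00, 85.00).
flange: A = 160 × 40 = 6400.00, centroid at (80.00, 190.00).
ΣA = 12520.00 mm², ΣAX̄ = 1001600.00 mm³, ΣAȲ = 1736200.00 mm³.
X̄ = 1001600.00/12520.00 = 80.00 mm; Ȳ = 1736200.00/12520.00 = 138.67 mm.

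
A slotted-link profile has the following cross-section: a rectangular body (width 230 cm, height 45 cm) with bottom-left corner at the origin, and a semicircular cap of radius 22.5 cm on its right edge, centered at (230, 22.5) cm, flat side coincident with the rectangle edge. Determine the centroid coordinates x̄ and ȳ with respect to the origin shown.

x̄ = 123.89 cm, ȳ = 22.50 cm

rectangular body: A = 230 × 45 = 10350.00, centroid at (115.00, 22.50).
semicircular end: A = ½π·22.5² = 795.22, centroid at (239.55, 22.50).
ΣA = 11145.22 cm²
ΣAx̄ = (10350.00)(115.00) + (795.22)(239.55) = 1380743.35 cm³
ΣAȳ = (10350.00)(22.50) + (795.22)(22.50) = 250767.35 cm³
x̄ = 1380743.35 / 11145.22 = 123.89 cm
ȳ = 250767.35 / 11145.22 = 22.50 cm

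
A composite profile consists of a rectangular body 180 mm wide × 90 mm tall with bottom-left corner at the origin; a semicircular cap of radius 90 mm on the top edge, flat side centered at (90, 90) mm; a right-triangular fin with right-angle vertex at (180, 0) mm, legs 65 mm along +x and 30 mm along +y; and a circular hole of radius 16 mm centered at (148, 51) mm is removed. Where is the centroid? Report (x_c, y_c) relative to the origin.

rectangular body: A = 180 × 90 = 16200.00, centroid at (90.00, 45.00).
semicircular top: A = ½π·90² = 12723.45, centroid at (90.00, 128.20).
triangular fin: A = ½·65·30 = 975.00, centroid at (201.67, 10.00).
hole: A = −π·16² = -804.25, centroid at (148.00, 51.00).
ΣA = 29094.20 mm²
ΣAx_c = (16200.00)(90.00) + (12723.45)(90.00) + (975.00)(201.67) + (-804.25)(148.00) = 2680706.86 mm³
ΣAy_c = (16200.00)(45.00) + (12723.45)(128.20) + (975.00)(10.00) + (-804.25)(51.00) = 2328843.89 mm³
x_c = 2680706.86 / 29094.20 = 92.14 mm
y_c = 2328843.89 / 29094.20 = 80.04 mm

x_c = 92.14 mm, y_c = 80.04 mm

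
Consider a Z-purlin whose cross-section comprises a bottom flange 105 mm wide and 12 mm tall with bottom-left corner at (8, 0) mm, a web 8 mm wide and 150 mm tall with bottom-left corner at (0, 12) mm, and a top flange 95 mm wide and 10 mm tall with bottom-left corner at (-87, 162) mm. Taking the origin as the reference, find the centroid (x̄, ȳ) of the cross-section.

x̄ = 12.76 mm, ȳ = 79.36 mm

Part | A | x̄ᵢ | ȳᵢ | A·x̄ᵢ | A·ȳᵢ
bottom flange | 1260.00 | 60.50 | 6.00 | 76230.00 | 7560.00
web | 1200.00 | 4.00 | 87.00 | 4800.00 | 104400.00
top flange | 950.00 | -39.50 | 167.00 | -37525.00 | 158650.00
Σ | 3410.00 |  |  | 43505.00 | 270610.00
x̄ = 43505.00 / 3410.00 = 12.76 mm
ȳ = 270610.00 / 3410.00 = 79.36 mm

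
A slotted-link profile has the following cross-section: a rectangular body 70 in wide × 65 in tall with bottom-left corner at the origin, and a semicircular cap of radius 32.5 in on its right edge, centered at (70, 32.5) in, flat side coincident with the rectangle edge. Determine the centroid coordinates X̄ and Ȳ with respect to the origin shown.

Part | A | x̄ᵢ | ȳᵢ | A·x̄ᵢ | A·ȳᵢ
rectangular body | 4550.00 | 35.00 | 32.50 | 159250.00 | 147875.00
semicircular end | 1659.15 | 83.79 | 32.50 | 139026.17 | 53922.49
Σ | 6209.15 |  |  | 298276.17 | 201797.49
X̄ = 298276.17 / 6209.15 = 48.04 in
Ȳ = 201797.49 / 6209.15 = 32.50 in

X̄ = 48.04 in, Ȳ = 32.50 in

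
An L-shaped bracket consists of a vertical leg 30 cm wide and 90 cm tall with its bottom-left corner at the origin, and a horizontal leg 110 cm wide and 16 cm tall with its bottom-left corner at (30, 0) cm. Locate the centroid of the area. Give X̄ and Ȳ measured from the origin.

vertical leg: A = 30 × 90 = 2700.00, centroid at (15.00, 45.00).
horizontal leg: A = 110 × 16 = 1760.00, centroid at (85.00, 8.00).
ΣA = 4460.00 cm², ΣAX̄ = 190100.00 cm³, ΣAȲ = 135580.00 cm³.
X̄ = 190100.00/4460.00 = 42.62 cm; Ȳ = 135580.00/4460.00 = 30.40 cm.

X̄ = 42.62 cm, Ȳ = 30.40 cm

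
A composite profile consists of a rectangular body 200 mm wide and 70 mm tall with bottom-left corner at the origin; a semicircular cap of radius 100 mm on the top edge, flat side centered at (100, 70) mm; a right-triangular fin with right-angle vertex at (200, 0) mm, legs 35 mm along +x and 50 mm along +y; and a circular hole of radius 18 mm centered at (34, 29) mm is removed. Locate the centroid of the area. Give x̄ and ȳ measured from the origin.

Part | A | x̄ᵢ | ȳᵢ | A·x̄ᵢ | A·ȳᵢ
rectangular body | 14000.00 | 100.00 | 35.00 | 1400000.00 | 490000.00
semicircular top | 15707.96 | 100.00 | 112.44 | 1570796.33 | 1766224.10
triangular fin | 875.00 | 211.67 | 16.67 | 185208.33 | 14583.33
hole | -1017.88 | 34.00 | 29.00 | -34607.78 | -29518.40
Σ | 29565.09 |  |  | 3121396.88 | 2241289.02
x̄ = 3121396.88 / 29565.09 = 105.58 mm
ȳ = 2241289.02 / 29565.09 = 75.81 mm

x̄ = 105.58 mm, ȳ = 75.81 mm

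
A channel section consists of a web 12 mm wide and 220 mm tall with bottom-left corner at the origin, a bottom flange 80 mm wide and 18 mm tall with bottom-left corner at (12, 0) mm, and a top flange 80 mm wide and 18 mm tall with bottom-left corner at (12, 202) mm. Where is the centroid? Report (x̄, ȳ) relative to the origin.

x̄ = 30.00 mm, ȳ = 110.00 mm

web: A = 12 × 220 = 2640.00, centroid at (6.00, 110.00).
bottom flange: A = 80 × 18 = 1440.00, centroid at (52.00, 9.00).
top flange: A = 80 × 18 = 1440.00, centroid at (52.00, 211.00).
ΣA = 5520.00 mm²
ΣAx̄ = (2640.00)(6.00) + (1440.00)(52.00) + (1440.00)(52.00) = 165600.00 mm³
ΣAȳ = (2640.00)(110.00) + (1440.00)(9.00) + (1440.00)(211.00) = 607200.00 mm³
x̄ = 165600.00 / 5520.00 = 30.00 mm
ȳ = 607200.00 / 5520.00 = 110.00 mm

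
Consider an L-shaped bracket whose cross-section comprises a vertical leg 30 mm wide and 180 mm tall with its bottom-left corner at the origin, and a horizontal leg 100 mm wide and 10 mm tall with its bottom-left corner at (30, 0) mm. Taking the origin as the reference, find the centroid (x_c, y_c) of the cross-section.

x_c = 25.16 mm, y_c = 76.72 mm

vertical leg: A = 30 × 180 = 5400.00, centroid at (15.00, 90.00).
horizontal leg: A = 100 × 10 = 1000.00, centroid at (80.00, 5.00).
ΣA = 6400.00 mm²
ΣAx_c = (5400.00)(15.00) + (1000.00)(80.00) = 161000.00 mm³
ΣAy_c = (5400.00)(90.00) + (1000.00)(5.00) = 491000.00 mm³
x_c = 161000.00 / 6400.00 = 25.16 mm
y_c = 491000.00 / 6400.00 = 76.72 mm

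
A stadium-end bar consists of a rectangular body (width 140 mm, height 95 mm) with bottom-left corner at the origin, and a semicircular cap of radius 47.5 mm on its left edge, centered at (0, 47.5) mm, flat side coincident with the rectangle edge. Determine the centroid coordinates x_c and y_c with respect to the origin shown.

x_c = 51.03 mm, y_c = 47.50 mm

rectangular body: A = 140 × 95 = 13300.00, centroid at (70.00, 47.50).
semicircular end: A = ½π·47.5² = 3544.11, centroid at (-20.16, 47.50).
ΣA = 16844.11 mm²
ΣAx_c = (13300.00)(70.00) + (3544.11)(-20.16) = 859552.08 mm³
ΣAy_c = (13300.00)(47.50) + (3544.11)(47.50) = 800095.19 mm³
x_c = 859552.08 / 16844.11 = 51.03 mm
y_c = 800095.19 / 16844.11 = 47.50 mm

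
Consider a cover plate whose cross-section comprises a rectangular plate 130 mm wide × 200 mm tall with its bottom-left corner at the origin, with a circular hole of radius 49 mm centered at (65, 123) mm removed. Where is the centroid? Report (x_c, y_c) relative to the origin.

x_c = 65.00 mm, y_c = 90.60 mm

plate: A = 130 × 200 = 26000.00, centroid at (65.00, 100.00).
hole: A = −π·49² = -7542.96, centroid at (65.00, 123.00).
ΣA = 18457.04 mm², ΣAx_c = 1199707.34 mm³, ΣAy_c = 1672215.43 mm³.
x_c = 1199707.34/18457.04 = 65.00 mm; y_c = 1672215.43/18457.04 = 90.60 mm.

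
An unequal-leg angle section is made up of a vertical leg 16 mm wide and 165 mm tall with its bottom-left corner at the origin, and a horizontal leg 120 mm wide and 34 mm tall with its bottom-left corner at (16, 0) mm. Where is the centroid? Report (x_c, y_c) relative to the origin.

x_c = 49.29 mm, y_c = 42.73 mm

Part | A | x̄ᵢ | ȳᵢ | A·x̄ᵢ | A·ȳᵢ
vertical leg | 2640.00 | 8.00 | 82.50 | 21120.00 | 217800.00
horizontal leg | 4080.00 | 76.00 | 17.00 | 310080.00 | 69360.00
Σ | 6720.00 |  |  | 331200.00 | 287160.00
x_c = 331200.00 / 6720.00 = 49.29 mm
y_c = 287160.00 / 6720.00 = 42.73 mm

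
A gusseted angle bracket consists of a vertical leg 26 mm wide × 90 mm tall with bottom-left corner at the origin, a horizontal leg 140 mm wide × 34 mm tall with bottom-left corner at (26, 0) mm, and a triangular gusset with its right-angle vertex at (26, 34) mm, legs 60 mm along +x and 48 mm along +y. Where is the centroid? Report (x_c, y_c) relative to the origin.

x_c = 64.83 mm, y_c = 30.24 mm

Part | A | x̄ᵢ | ȳᵢ | A·x̄ᵢ | A·ȳᵢ
vertical leg | 2340.00 | 13.00 | 45.00 | 30420.00 | 105300.00
horizontal leg | 4760.00 | 96.00 | 17.00 | 456960.00 | 80920.00
gusset | 1440.00 | 46.00 | 50.00 | 66240.00 | 72000.00
Σ | 8540.00 |  |  | 553620.00 | 258220.00
x_c = 553620.00 / 8540.00 = 64.83 mm
y_c = 258220.00 / 8540.00 = 30.24 mm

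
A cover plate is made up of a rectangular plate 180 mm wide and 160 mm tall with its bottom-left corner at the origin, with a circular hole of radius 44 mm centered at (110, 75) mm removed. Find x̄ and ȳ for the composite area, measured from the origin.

Part | A | x̄ᵢ | ȳᵢ | A·x̄ᵢ | A·ȳᵢ
plate | 28800.00 | 90.00 | 80.00 | 2592000.00 | 2304000.00
hole | -6082.12 | 110.00 | 75.00 | -669033.57 | -456159.25
Σ | 22717.88 |  |  | 1922966.43 | 1847840.75
x̄ = 1922966.43 / 22717.88 = 84.65 mm
ȳ = 1847840.75 / 22717.88 = 81.34 mm

x̄ = 84.65 mm, ȳ = 81.34 mm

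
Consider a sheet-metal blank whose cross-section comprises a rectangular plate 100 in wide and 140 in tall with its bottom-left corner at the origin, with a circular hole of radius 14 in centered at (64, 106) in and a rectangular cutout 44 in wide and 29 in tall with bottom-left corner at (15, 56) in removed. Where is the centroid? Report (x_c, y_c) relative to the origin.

x_c = 50.66 in, y_c = 68.12 in

Part | A | x̄ᵢ | ȳᵢ | A·x̄ᵢ | A·ȳᵢ
plate | 14000.00 | 50.00 | 70.00 | 700000.00 | 980000.00
hole 1 | -615.75 | 64.00 | 106.00 | -39408.14 | -65269.73
hole 2 | -1276.00 | 37.00 | 70.50 | -47212.00 | -89958.00
Σ | 12108.25 |  |  | 613379.86 | 824772.27
x_c = 613379.86 / 12108.25 = 50.66 in
y_c = 824772.27 / 12108.25 = 68.12 in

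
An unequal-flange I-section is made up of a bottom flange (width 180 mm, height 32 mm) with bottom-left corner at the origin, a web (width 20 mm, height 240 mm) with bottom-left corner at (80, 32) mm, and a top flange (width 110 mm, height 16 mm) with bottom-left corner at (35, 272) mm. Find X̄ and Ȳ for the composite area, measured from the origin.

X̄ = 90.00 mm, Ȳ = 106.70 mm

Part | A | x̄ᵢ | ȳᵢ | A·x̄ᵢ | A·ȳᵢ
bottom flange | 5760.00 | 90.00 | 16.00 | 518400.00 | 92160.00
web | 4800.00 | 90.00 | 152.00 | 432000.00 | 729600.00
top flange | 1760.00 | 90.00 | 280.00 | 158400.00 | 492800.00
Σ | 12320.00 |  |  | 1108800.00 | 1314560.00
X̄ = 1108800.00 / 12320.00 = 90.00 mm
Ȳ = 1314560.00 / 12320.00 = 106.70 mm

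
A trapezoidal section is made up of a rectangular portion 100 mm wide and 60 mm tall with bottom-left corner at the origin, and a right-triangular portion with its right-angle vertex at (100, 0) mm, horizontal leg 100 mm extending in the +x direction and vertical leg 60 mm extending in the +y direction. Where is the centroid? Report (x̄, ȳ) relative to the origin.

rectangular portion: A = 100 × 60 = 6000.00, centroid at (50.00, 30.00).
triangular portion: A = ½·100·60 = 3000.00, centroid at (133.33, 20.00).
ΣA = 9000.00 mm², ΣAx̄ = 700000.00 mm³, ΣAȳ = 240000.00 mm³.
x̄ = 700000.00/9000.00 = 77.78 mm; ȳ = 240000.00/9000.00 = 26.67 mm.

x̄ = 77.78 mm, ȳ = 26.67 mm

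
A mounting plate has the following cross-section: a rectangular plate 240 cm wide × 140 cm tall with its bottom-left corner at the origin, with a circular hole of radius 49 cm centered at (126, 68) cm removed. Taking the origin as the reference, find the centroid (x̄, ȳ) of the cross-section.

x̄ = 118.26 cm, ȳ = 70.58 cm

plate: A = 240 × 140 = 33600.00, centroid at (120.00, 70.00).
hole: A = −π·49² = -7542.96, centroid at (126.00, 68.00).
ΣA = 26057.04 cm², ΣAx̄ = 3081586.54 cm³, ΣAȳ = 1839078.45 cm³.
x̄ = 3081586.54/26057.04 = 118.26 cm; ȳ = 1839078.45/26057.04 = 70.58 cm.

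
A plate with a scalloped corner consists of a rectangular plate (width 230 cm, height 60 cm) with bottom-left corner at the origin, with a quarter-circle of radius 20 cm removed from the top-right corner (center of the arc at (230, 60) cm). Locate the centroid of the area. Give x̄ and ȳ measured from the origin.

plate: A = 230 × 60 = 13800.00, centroid at (115.00, 30.00).
removed quarter-circle: A = −¼π·20² = -314.16, centroid at (221.51, 51.51).
ΣA = 13485.84 cm²
ΣAx̄ = (13800.00)(115.00) + (-314.16)(221.51) = 1517410.04 cm³
ΣAȳ = (13800.00)(30.00) + (-314.16)(51.51) = 397817.11 cm³
x̄ = 1517410.04 / 13485.84 = 112.52 cm
ȳ = 397817.11 / 13485.84 = 29.50 cm

x̄ = 112.52 cm, ȳ = 29.50 cm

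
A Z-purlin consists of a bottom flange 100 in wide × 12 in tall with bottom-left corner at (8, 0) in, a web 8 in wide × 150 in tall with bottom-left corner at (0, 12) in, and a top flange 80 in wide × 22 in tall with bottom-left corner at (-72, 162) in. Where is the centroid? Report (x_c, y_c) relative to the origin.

bottom flange: A = 100 × 12 = 1200.00, centroid at (58.00, 6.00).
web: A = 8 × 150 = 1200.00, centroid at (4.00, 87.00).
top flange: A = 80 × 22 = 1760.00, centroid at (-32.00, 173.00).
ΣA = 4160.00 in², ΣAx_c = 18080.00 in³, ΣAy_c = 416080.00 in³.
x_c = 18080.00/4160.00 = 4.35 in; y_c = 416080.00/4160.00 = 100.02 in.

x_c = 4.35 in, y_c = 100.02 in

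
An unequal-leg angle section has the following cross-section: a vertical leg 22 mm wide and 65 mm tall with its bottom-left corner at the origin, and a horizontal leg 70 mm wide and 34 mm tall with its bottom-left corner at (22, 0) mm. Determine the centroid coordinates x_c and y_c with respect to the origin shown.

vertical leg: A = 22 × 65 = 1430.00, centroid at (11.00, 32.50).
horizontal leg: A = 70 × 34 = 2380.00, centroid at (57.00, 17.00).
ΣA = 3810.00 mm², ΣAx_c = 151390.00 mm³, ΣAy_c = 86935.00 mm³.
x_c = 151390.00/3810.00 = 39.73 mm; y_c = 86935.00/3810.00 = 22.82 mm.

x_c = 39.73 mm, y_c = 22.82 mm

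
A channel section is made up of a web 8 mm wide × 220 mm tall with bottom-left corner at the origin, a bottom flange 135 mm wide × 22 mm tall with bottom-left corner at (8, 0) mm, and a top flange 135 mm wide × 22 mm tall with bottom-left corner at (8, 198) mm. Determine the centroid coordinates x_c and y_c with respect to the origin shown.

web: A = 8 × 220 = 1760.00, centroid at (4.00, 110.00).
bottom flange: A = 135 × 22 = 2970.00, centroid at (75.50, 11.00).
top flange: A = 135 × 22 = 2970.00, centroid at (75.50, 209.00).
ΣA = 7700.00 mm², ΣAx_c = 455510.00 mm³, ΣAy_c = 847000.00 mm³.
x_c = 455510.00/7700.00 = 59.16 mm; y_c = 847000.00/7700.00 = 110.00 mm.

x_c = 59.16 mm, y_c = 110.00 mm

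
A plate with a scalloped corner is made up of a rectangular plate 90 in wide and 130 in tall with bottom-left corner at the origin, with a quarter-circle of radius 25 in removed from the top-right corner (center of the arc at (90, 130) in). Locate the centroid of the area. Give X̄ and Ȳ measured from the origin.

X̄ = 43.49 in, Ȳ = 62.62 in

plate: A = 90 × 130 = 11700.00, centroid at (45.00, 65.00).
removed quarter-circle: A = −¼π·25² = -490.87, centroid at (79.39, 119.39).
ΣA = 11209.13 in², ΣAX̄ = 487529.69 in³, ΣAȲ = 701894.73 in³.
X̄ = 487529.69/11209.13 = 43.49 in; Ȳ = 701894.73/11209.13 = 62.62 in.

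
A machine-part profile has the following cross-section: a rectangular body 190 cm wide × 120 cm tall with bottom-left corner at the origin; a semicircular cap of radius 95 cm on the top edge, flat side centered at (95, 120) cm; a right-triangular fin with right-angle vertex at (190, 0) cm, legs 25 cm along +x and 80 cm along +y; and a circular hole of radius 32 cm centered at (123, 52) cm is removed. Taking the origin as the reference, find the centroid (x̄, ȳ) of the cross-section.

x̄ = 95.38 cm, ȳ = 100.70 cm

rectangular body: A = 190 × 120 = 22800.00, centroid at (95.00, 60.00).
semicircular top: A = ½π·95² = 14176.44, centroid at (95.00, 160.32).
triangular fin: A = ½·25·80 = 1000.00, centroid at (198.33, 26.67).
hole: A = −π·32² = -3216.99, centroid at (123.00, 52.00).
ΣA = 34759.45 cm², ΣAx̄ = 3315404.96 cm³, ΣAȳ = 3500138.90 cm³.
x̄ = 3315404.96/34759.45 = 95.38 cm; ȳ = 3500138.90/34759.45 = 100.70 cm.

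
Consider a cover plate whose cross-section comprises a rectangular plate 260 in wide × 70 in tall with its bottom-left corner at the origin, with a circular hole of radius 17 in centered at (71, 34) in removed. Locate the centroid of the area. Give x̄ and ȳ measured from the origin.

x̄ = 133.10 in, ȳ = 35.05 in

plate: A = 260 × 70 = 18200.00, centroid at (130.00, 35.00).
hole: A = −π·17² = -907.92, centroid at (71.00, 34.00).
ΣA = 17292.08 in²
ΣAx̄ = (18200.00)(130.00) + (-907.92)(71.00) = 2301537.66 in³
ΣAȳ = (18200.00)(35.00) + (-907.92)(34.00) = 606130.71 in³
x̄ = 2301537.66 / 17292.08 = 133.10 in
ȳ = 606130.71 / 17292.08 = 35.05 in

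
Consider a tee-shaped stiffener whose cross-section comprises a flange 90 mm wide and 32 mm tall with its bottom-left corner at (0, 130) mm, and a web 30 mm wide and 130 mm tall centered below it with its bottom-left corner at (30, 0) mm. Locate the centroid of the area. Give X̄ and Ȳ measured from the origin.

X̄ = 45.00 mm, Ȳ = 99.41 mm

Part | A | x̄ᵢ | ȳᵢ | A·x̄ᵢ | A·ȳᵢ
web | 3900.00 | 45.00 | 65.00 | 175500.00 | 253500.00
flange | 2880.00 | 45.00 | 146.00 | 129600.00 | 420480.00
Σ | 6780.00 |  |  | 305100.00 | 673980.00
X̄ = 305100.00 / 6780.00 = 45.00 mm
Ȳ = 673980.00 / 6780.00 = 99.41 mm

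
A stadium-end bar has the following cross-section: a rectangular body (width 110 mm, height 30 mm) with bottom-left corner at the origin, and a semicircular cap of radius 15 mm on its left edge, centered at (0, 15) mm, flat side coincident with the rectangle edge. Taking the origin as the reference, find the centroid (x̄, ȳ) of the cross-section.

Part | A | x̄ᵢ | ȳᵢ | A·x̄ᵢ | A·ȳᵢ
rectangular body | 3300.00 | 55.00 | 15.00 | 181500.00 | 49500.00
semicircular end | 353.43 | -6.37 | 15.00 | -2250.00 | 5301.44
Σ | 3653.43 |  |  | 179250.00 | 54801.44
x̄ = 179250.00 / 3653.43 = 49.06 mm
ȳ = 54801.44 / 3653.43 = 15.00 mm

x̄ = 49.06 mm, ȳ = 15.00 mm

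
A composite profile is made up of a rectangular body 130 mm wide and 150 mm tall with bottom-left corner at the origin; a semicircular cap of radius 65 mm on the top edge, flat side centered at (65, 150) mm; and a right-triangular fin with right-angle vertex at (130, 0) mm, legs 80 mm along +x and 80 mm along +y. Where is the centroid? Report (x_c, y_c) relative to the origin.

x_c = 75.00 mm, y_c = 92.94 mm

rectangular body: A = 130 × 150 = 19500.00, centroid at (65.00, 75.00).
semicircular top: A = ½π·65² = 6636.61, centroid at (65.00, 177.59).
triangular fin: A = ½·80·80 = 3200.00, centroid at (156.67, 26.67).
ΣA = 29336.61 mm², ΣAx_c = 2200213.27 mm³, ΣAy_c = 2726408.84 mm³.
x_c = 2200213.27/29336.61 = 75.00 mm; y_c = 2726408.84/29336.61 = 92.94 mm.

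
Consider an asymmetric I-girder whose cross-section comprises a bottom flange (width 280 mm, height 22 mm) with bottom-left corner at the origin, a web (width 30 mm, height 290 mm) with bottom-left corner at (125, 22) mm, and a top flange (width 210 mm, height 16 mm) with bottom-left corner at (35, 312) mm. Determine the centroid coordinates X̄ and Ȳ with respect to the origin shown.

Part | A | x̄ᵢ | ȳᵢ | A·x̄ᵢ | A·ȳᵢ
bottom flange | 6160.00 | 140.00 | 11.00 | 862400.00 | 67760.00
web | 8700.00 | 140.00 | 167.00 | 1218000.00 | 1452900.00
top flange | 3360.00 | 140.00 | 320.00 | 470400.00 | 1075200.00
Σ | 18220.00 |  |  | 2550800.00 | 2595860.00
X̄ = 2550800.00 / 18220.00 = 140.00 mm
Ȳ = 2595860.00 / 18220.00 = 142.47 mm

X̄ = 140.00 mm, Ȳ = 142.47 mm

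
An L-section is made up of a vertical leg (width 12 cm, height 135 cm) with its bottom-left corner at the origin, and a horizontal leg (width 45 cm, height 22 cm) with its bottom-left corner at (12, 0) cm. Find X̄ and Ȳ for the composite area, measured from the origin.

X̄ = 16.81 cm, Ȳ = 46.07 cm

vertical leg: A = 12 × 135 = 1620.00, centroid at (6.00, 67.50).
horizontal leg: A = 45 × 22 = 990.00, centroid at (34.50, 11.00).
ΣA = 2610.00 cm², ΣAX̄ = 43875.00 cm³, ΣAȲ = 120240.00 cm³.
X̄ = 43875.00/2610.00 = 16.81 cm; Ȳ = 120240.00/2610.00 = 46.07 cm.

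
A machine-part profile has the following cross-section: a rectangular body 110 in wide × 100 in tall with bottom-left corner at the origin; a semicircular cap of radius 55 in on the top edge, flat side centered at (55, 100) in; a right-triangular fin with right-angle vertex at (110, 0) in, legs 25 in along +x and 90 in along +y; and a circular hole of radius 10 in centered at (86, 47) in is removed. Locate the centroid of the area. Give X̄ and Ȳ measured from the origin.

X̄ = 58.71 in, Ȳ = 69.74 in

rectangular body: A = 110 × 100 = 11000.00, centroid at (55.00, 50.00).
semicircular top: A = ½π·55² = 4751.66, centroid at (55.00, 123.34).
triangular fin: A = ½·25·90 = 1125.00, centroid at (118.33, 30.00).
hole: A = −π·10² = -314.16, centroid at (86.00, 47.00).
ΣA = 16562.50 in²
ΣAX̄ = (11000.00)(55.00) + (4751.66)(55.00) + (1125.00)(118.33) + (-314.16)(86.00) = 972448.54 in³
ΣAȲ = (11000.00)(50.00) + (4751.66)(123.34) + (1125.00)(30.00) + (-314.16)(47.00) = 1155067.07 in³
X̄ = 972448.54 / 16562.50 = 58.71 in
Ȳ = 1155067.07 / 16562.50 = 69.74 in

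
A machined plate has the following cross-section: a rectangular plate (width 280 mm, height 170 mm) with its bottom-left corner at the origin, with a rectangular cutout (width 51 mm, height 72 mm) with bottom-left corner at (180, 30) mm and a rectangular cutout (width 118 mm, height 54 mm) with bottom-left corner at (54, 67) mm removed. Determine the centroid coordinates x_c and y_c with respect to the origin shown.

Part | A | x̄ᵢ | ȳᵢ | A·x̄ᵢ | A·ȳᵢ
plate | 47600.00 | 140.00 | 85.00 | 6664000.00 | 4046000.00
hole 1 | -3672.00 | 205.50 | 66.00 | -754596.00 | -242352.00
hole 2 | -6372.00 | 113.00 | 94.00 | -720036.00 | -598968.00
Σ | 37556.00 |  |  | 5189368.00 | 3204680.00
x_c = 5189368.00 / 37556.00 = 138.18 mm
y_c = 3204680.00 / 37556.00 = 85.33 mm

x_c = 138.18 mm, y_c = 85.33 mm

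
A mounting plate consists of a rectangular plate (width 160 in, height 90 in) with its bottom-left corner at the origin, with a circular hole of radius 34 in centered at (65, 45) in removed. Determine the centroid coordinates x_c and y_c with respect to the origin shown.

x_c = 85.06 in, y_c = 45.00 in

plate: A = 160 × 90 = 14400.00, centroid at (80.00, 45.00).
hole: A = −π·34² = -3631.68, centroid at (65.00, 45.00).
ΣA = 10768.32 in², ΣAx_c = 915940.73 in³, ΣAy_c = 484574.35 in³.
x_c = 915940.73/10768.32 = 85.06 in; y_c = 484574.35/10768.32 = 45.00 in.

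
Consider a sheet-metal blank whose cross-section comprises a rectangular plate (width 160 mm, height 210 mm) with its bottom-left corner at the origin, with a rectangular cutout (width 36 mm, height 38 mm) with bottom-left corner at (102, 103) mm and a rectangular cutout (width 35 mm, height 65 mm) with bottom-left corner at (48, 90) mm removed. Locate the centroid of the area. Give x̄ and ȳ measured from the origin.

plate: A = 160 × 210 = 33600.00, centroid at (80.00, 105.00).
hole 1: A = −(36 × 38) = -1368.00, centroid at (120.00, 122.00).
hole 2: A = −(35 × 65) = -2275.00, centroid at (65.50, 122.50).
ΣA = 29957.00 mm²
ΣAx̄ = (33600.00)(80.00) + (-1368.00)(120.00) + (-2275.00)(65.50) = 2374827.50 mm³
ΣAȳ = (33600.00)(105.00) + (-1368.00)(122.00) + (-2275.00)(122.50) = 3082416.50 mm³
x̄ = 2374827.50 / 29957.00 = 79.27 mm
ȳ = 3082416.50 / 29957.00 = 102.89 mm

x̄ = 79.27 mm, ȳ = 102.89 mm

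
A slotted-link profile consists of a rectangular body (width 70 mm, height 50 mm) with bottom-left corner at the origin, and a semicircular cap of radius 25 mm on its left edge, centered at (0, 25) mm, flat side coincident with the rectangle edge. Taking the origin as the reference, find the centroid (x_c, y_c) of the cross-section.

rectangular body: A = 70 × 50 = 3500.00, centroid at (35.00, 25.00).
semicircular end: A = ½π·25² = 981.75, centroid at (-10.61, 25.00).
ΣA = 4481.75 mm², ΣAx_c = 112083.33 mm³, ΣAy_c = 112043.69 mm³.
x_c = 112083.33/4481.75 = 25.01 mm; y_c = 112043.69/4481.75 = 25.00 mm.

x_c = 25.01 mm, y_c = 25.00 mm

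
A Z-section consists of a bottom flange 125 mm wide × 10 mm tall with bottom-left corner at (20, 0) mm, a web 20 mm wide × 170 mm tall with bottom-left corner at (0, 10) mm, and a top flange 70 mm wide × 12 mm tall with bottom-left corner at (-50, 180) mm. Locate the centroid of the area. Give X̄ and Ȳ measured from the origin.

Part | A | x̄ᵢ | ȳᵢ | A·x̄ᵢ | A·ȳᵢ
bottom flange | 1250.00 | 82.50 | 5.00 | 103125.00 | 6250.00
web | 3400.00 | 10.00 | 95.00 | 34000.00 | 323000.00
top flange | 840.00 | -15.00 | 186.00 | -12600.00 | 156240.00
Σ | 5490.00 |  |  | 124525.00 | 485490.00
X̄ = 124525.00 / 5490.00 = 22.68 mm
Ȳ = 485490.00 / 5490.00 = 88.43 mm

X̄ = 22.68 mm, Ȳ = 88.43 mm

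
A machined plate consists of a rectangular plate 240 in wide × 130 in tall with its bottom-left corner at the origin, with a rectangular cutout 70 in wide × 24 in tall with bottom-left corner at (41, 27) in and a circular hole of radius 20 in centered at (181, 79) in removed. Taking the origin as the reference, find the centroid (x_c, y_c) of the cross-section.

plate: A = 240 × 130 = 31200.00, centroid at (120.00, 65.00).
hole 1: A = −(70 × 24) = -1680.00, centroid at (76.00, 39.00).
hole 2: A = −π·20² = -1256.64, centroid at (181.00, 79.00).
ΣA = 28263.36 in²
ΣAx_c = (31200.00)(120.00) + (-1680.00)(76.00) + (-1256.64)(181.00) = 3388868.69 in³
ΣAy_c = (31200.00)(65.00) + (-1680.00)(39.00) + (-1256.64)(79.00) = 1863205.67 in³
x_c = 3388868.69 / 28263.36 = 119.90 in
y_c = 1863205.67 / 28263.36 = 65.92 in

x_c = 119.90 in, y_c = 65.92 in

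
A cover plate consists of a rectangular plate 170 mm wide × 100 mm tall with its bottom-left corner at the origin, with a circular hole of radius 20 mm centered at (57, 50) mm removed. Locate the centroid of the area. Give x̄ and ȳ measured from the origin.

plate: A = 170 × 100 = 17000.00, centroid at (85.00, 50.00).
hole: A = −π·20² = -1256.64, centroid at (57.00, 50.00).
ΣA = 15743.36 mm²
ΣAx̄ = (17000.00)(85.00) + (-1256.64)(57.00) = 1373371.69 mm³
ΣAȳ = (17000.00)(50.00) + (-1256.64)(50.00) = 787168.15 mm³
x̄ = 1373371.69 / 15743.36 = 87.23 mm
ȳ = 787168.15 / 15743.36 = 50.00 mm

x̄ = 87.23 mm, ȳ = 50.00 mm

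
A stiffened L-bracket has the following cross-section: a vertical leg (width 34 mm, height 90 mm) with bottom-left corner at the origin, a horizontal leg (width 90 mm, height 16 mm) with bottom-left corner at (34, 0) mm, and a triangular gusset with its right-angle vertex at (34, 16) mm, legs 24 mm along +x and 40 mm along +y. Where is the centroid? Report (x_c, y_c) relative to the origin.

x_c = 37.34 mm, y_c = 32.79 mm

vertical leg: A = 34 × 90 = 3060.00, centroid at (17.00, 45.00).
horizontal leg: A = 90 × 16 = 1440.00, centroid at (79.00, 8.00).
gusset: A = ½·24·40 = 480.00, centroid at (42.00, 29.33).
ΣA = 4980.00 mm², ΣAx_c = 185940.00 mm³, ΣAy_c = 163300.00 mm³.
x_c = 185940.00/4980.00 = 37.34 mm; y_c = 163300.00/4980.00 = 32.79 mm.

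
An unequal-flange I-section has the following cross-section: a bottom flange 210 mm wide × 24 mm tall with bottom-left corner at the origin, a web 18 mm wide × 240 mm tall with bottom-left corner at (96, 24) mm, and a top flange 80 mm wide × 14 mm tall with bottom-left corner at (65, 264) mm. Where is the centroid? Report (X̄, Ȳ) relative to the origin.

X̄ = 105.00 mm, Ȳ = 94.09 mm

bottom flange: A = 210 × 24 = 5040.00, centroid at (105.00, 12.00).
web: A = 18 × 240 = 4320.00, centroid at (105.00, 144.00).
top flange: A = 80 × 14 = 1120.00, centroid at (105.00, 271.00).
ΣA = 10480.00 mm², ΣAX̄ = 1100400.00 mm³, ΣAȲ = 986080.00 mm³.
X̄ = 1100400.00/10480.00 = 105.00 mm; Ȳ = 986080.00/10480.00 = 94.09 mm.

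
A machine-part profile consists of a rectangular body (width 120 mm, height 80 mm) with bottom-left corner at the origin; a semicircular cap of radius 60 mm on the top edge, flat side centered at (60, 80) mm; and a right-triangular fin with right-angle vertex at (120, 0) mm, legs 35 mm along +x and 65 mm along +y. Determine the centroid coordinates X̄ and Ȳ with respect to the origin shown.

X̄ = 64.97 mm, Ȳ = 61.31 mm

rectangular body: A = 120 × 80 = 9600.00, centroid at (60.00, 40.00).
semicircular top: A = ½π·60² = 5654.87, centroid at (60.00, 105.46).
triangular fin: A = ½·35·65 = 1137.50, centroid at (131.67, 21.67).
ΣA = 16392.37 mm²
ΣAX̄ = (9600.00)(60.00) + (5654.87)(60.00) + (1137.50)(131.67) = 1065062.84 mm³
ΣAȲ = (9600.00)(40.00) + (5654.87)(105.46) + (1137.50)(21.67) = 1005035.18 mm³
X̄ = 1065062.84 / 16392.37 = 64.97 mm
Ȳ = 1005035.18 / 16392.37 = 61.31 mm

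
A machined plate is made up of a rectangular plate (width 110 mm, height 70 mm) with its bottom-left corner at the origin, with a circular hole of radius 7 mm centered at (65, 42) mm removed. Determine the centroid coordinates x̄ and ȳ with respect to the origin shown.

x̄ = 54.80 mm, ȳ = 34.86 mm

Part | A | x̄ᵢ | ȳᵢ | A·x̄ᵢ | A·ȳᵢ
plate | 7700.00 | 55.00 | 35.00 | 423500.00 | 269500.00
hole | -153.94 | 65.00 | 42.00 | -10005.97 | -6465.40
Σ | 7546.06 |  |  | 413494.03 | 263034.60
x̄ = 413494.03 / 7546.06 = 54.80 mm
ȳ = 263034.60 / 7546.06 = 34.86 mm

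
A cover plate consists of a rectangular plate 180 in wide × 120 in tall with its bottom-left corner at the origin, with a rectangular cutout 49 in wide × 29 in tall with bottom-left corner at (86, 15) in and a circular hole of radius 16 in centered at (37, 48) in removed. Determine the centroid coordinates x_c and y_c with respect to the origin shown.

x_c = 90.70 in, y_c = 62.74 in

plate: A = 180 × 120 = 21600.00, centroid at (90.00, 60.00).
hole 1: A = −(49 × 29) = -1421.00, centroid at (110.50, 29.50).
hole 2: A = −π·16² = -804.25, centroid at (37.00, 48.00).
ΣA = 19374.75 in², ΣAx_c = 1757222.33 in³, ΣAy_c = 1215476.61 in³.
x_c = 1757222.33/19374.75 = 90.70 in; y_c = 1215476.61/19374.75 = 62.74 in.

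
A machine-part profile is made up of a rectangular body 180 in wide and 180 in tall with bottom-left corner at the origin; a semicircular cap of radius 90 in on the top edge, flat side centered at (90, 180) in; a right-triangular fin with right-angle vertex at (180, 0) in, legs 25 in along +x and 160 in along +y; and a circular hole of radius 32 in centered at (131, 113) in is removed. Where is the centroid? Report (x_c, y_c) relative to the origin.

rectangular body: A = 180 × 180 = 32400.00, centroid at (90.00, 90.00).
semicircular top: A = ½π·90² = 12723.45, centroid at (90.00, 218.20).
triangular fin: A = ½·25·160 = 2000.00, centroid at (188.33, 53.33).
hole: A = −π·32² = -3216.99, centroid at (131.00, 113.00).
ΣA = 43906.46 in²
ΣAx_c = (32400.00)(90.00) + (12723.45)(90.00) + (2000.00)(188.33) + (-3216.99)(131.00) = 4016351.38 in³
ΣAy_c = (32400.00)(90.00) + (12723.45)(218.20) + (2000.00)(53.33) + (-3216.99)(113.00) = 5435367.74 in³
x_c = 4016351.38 / 43906.46 = 91.48 in
y_c = 5435367.74 / 43906.46 = 123.79 in

x_c = 91.48 in, y_c = 123.79 in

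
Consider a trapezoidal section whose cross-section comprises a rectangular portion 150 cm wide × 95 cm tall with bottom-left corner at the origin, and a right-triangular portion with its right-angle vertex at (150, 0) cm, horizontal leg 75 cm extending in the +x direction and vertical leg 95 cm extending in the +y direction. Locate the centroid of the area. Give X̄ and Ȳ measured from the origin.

X̄ = 95.00 cm, Ȳ = 44.33 cm

rectangular portion: A = 150 × 95 = 14250.00, centroid at (75.00, 47.50).
triangular portion: A = ½·75·95 = 3562.50, centroid at (175.00, 31.67).
ΣA = 17812.50 cm², ΣAX̄ = 1692187.50 cm³, ΣAȲ = 789687.50 cm³.
X̄ = 1692187.50/17812.50 = 95.00 cm; Ȳ = 789687.50/17812.50 = 44.33 cm.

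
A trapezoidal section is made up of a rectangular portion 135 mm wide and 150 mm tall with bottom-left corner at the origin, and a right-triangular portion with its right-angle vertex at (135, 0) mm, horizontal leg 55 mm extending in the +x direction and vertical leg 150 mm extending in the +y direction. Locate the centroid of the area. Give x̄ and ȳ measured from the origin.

rectangular portion: A = 135 × 150 = 20250.00, centroid at (67.50, 75.00).
triangular portion: A = ½·55·150 = 4125.00, centroid at (153.33, 50.00).
ΣA = 24375.00 mm², ΣAx̄ = 1999375.00 mm³, ΣAȳ = 1725000.00 mm³.
x̄ = 1999375.00/24375.00 = 82.03 mm; ȳ = 1725000.00/24375.00 = 70.77 mm.

x̄ = 82.03 mm, ȳ = 70.77 mm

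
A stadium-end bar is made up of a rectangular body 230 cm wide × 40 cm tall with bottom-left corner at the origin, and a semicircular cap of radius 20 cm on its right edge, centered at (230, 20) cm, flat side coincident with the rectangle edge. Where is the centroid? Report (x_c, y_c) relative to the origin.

rectangular body: A = 230 × 40 = 9200.00, centroid at (115.00, 20.00).
semicircular end: A = ½π·20² = 628.32, centroid at (238.49, 20.00).
ΣA = 9828.32 cm²
ΣAx_c = (9200.00)(115.00) + (628.32)(238.49) = 1207846.60 cm³
ΣAy_c = (9200.00)(20.00) + (628.32)(20.00) = 196566.37 cm³
x_c = 1207846.60 / 9828.32 = 122.89 cm
y_c = 196566.37 / 9828.32 = 20.00 cm

x_c = 122.89 cm, y_c = 20.00 cm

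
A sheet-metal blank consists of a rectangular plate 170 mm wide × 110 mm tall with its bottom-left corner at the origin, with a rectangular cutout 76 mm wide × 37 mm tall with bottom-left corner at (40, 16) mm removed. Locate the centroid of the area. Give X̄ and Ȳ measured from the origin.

plate: A = 170 × 110 = 18700.00, centroid at (85.00, 55.00).
hole: A = −(76 × 37) = -2812.00, centroid at (78.00, 34.50).
ΣA = 15888.00 mm², ΣAX̄ = 1370164.00 mm³, ΣAȲ = 931486.00 mm³.
X̄ = 1370164.00/15888.00 = 86.24 mm; Ȳ = 931486.00/15888.00 = 58.63 mm.

X̄ = 86.24 mm, Ȳ = 58.63 mm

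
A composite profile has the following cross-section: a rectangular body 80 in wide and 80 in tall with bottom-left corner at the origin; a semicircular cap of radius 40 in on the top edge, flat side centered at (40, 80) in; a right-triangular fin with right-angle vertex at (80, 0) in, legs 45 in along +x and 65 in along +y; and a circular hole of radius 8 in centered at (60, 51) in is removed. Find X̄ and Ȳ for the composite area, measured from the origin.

X̄ = 47.51 in, Ȳ = 51.22 in

Part | A | x̄ᵢ | ȳᵢ | A·x̄ᵢ | A·ȳᵢ
rectangular body | 6400.00 | 40.00 | 40.00 | 256000.00 | 256000.00
semicircular top | 2513.27 | 40.00 | 96.98 | 100530.96 | 243728.60
triangular fin | 1462.50 | 95.00 | 21.67 | 138937.50 | 31687.50
hole | -201.06 | 60.00 | 51.00 | -12063.72 | -10254.16
Σ | 10174.71 |  |  | 483404.75 | 521161.94
X̄ = 483404.75 / 10174.71 = 47.51 in
Ȳ = 521161.94 / 10174.71 = 51.22 in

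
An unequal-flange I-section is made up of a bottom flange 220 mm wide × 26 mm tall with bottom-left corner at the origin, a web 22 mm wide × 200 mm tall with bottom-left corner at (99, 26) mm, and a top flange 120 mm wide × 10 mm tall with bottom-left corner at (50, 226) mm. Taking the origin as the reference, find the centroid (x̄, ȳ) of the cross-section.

bottom flange: A = 220 × 26 = 5720.00, centroid at (110.00, 13.00).
web: A = 22 × 200 = 4400.00, centroid at (110.00, 126.00).
top flange: A = 120 × 10 = 1200.00, centroid at (110.00, 231.00).
ΣA = 11320.00 mm², ΣAx̄ = 1245200.00 mm³, ΣAȳ = 905960.00 mm³.
x̄ = 1245200.00/11320.00 = 110.00 mm; ȳ = 905960.00/11320.00 = 80.03 mm.

x̄ = 110.00 mm, ȳ = 80.03 mm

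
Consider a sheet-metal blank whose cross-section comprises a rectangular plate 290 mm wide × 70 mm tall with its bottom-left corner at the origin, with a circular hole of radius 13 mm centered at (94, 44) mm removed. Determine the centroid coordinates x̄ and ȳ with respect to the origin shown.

x̄ = 146.37 mm, ȳ = 34.76 mm

plate: A = 290 × 70 = 20300.00, centroid at (145.00, 35.00).
hole: A = −π·13² = -530.93, centroid at (94.00, 44.00).
ΣA = 19769.07 mm², ΣAx̄ = 2893592.66 mm³, ΣAȳ = 687139.12 mm³.
x̄ = 2893592.66/19769.07 = 146.37 mm; ȳ = 687139.12/19769.07 = 34.76 mm.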